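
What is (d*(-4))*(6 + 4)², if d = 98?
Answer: -39200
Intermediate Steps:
(d*(-4))*(6 + 4)² = (98*(-4))*(6 + 4)² = -392*10² = -392*100 = -39200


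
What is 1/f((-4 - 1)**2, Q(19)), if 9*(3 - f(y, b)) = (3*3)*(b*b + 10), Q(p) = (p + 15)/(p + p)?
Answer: -361/2816 ≈ -0.12820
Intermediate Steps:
Q(p) = (15 + p)/(2*p) (Q(p) = (15 + p)/((2*p)) = (15 + p)*(1/(2*p)) = (15 + p)/(2*p))
f(y, b) = -7 - b**2 (f(y, b) = 3 - 3*3*(b*b + 10)/9 = 3 - (b**2 + 10) = 3 - (10 + b**2) = 3 - (90 + 9*b**2)/9 = 3 + (-10 - b**2) = -7 - b**2)
1/f((-4 - 1)**2, Q(19)) = 1/(-7 - ((1/2)*(15 + 19)/19)**2) = 1/(-7 - ((1/2)*(1/19)*34)**2) = 1/(-7 - (17/19)**2) = 1/(-7 - 1*289/361) = 1/(-7 - 289/361) = 1/(-2816/361) = -361/2816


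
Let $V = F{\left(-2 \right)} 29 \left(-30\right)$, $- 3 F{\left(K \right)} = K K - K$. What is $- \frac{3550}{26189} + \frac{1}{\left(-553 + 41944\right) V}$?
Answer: $- \frac{255672180811}{1886140684260} \approx -0.13555$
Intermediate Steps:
$F{\left(K \right)} = - \frac{K^{2}}{3} + \frac{K}{3}$ ($F{\left(K \right)} = - \frac{K K - K}{3} = - \frac{K^{2} - K}{3} = - \frac{K^{2}}{3} + \frac{K}{3}$)
$V = 1740$ ($V = \frac{1}{3} \left(-2\right) \left(1 - -2\right) 29 \left(-30\right) = \frac{1}{3} \left(-2\right) \left(1 + 2\right) 29 \left(-30\right) = \frac{1}{3} \left(-2\right) 3 \cdot 29 \left(-30\right) = \left(-2\right) 29 \left(-30\right) = \left(-58\right) \left(-30\right) = 1740$)
$- \frac{3550}{26189} + \frac{1}{\left(-553 + 41944\right) V} = - \frac{3550}{26189} + \frac{1}{\left(-553 + 41944\right) 1740} = \left(-3550\right) \frac{1}{26189} + \frac{1}{41391} \cdot \frac{1}{1740} = - \frac{3550}{26189} + \frac{1}{41391} \cdot \frac{1}{1740} = - \frac{3550}{26189} + \frac{1}{72020340} = - \frac{255672180811}{1886140684260}$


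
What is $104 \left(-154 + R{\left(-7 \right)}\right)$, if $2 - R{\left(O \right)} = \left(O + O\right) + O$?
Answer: $-13624$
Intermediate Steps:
$R{\left(O \right)} = 2 - 3 O$ ($R{\left(O \right)} = 2 - \left(\left(O + O\right) + O\right) = 2 - \left(2 O + O\right) = 2 - 3 O$)
$104 \left(-154 + R{\left(-7 \right)}\right) = 104 \left(-154 + \left(2 - -21\right)\right) = 104 \left(-154 + \left(2 + 21\right)\right) = 104 \left(-154 + 23\right) = 104 \left(-131\right) = -13624$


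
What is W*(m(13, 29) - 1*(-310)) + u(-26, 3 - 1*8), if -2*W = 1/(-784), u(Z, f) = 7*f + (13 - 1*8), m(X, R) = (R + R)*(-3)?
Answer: -5863/196 ≈ -29.913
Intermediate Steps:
m(X, R) = -6*R (m(X, R) = (2*R)*(-3) = -6*R)
u(Z, f) = 5 + 7*f (u(Z, f) = 7*f + (13 - 8) = 7*f + 5 = 5 + 7*f)
W = 1/1568 (W = -1/2/(-784) = -1/2*(-1/784) = 1/1568 ≈ 0.00063775)
W*(m(13, 29) - 1*(-310)) + u(-26, 3 - 1*8) = (-6*29 - 1*(-310))/1568 + (5 + 7*(3 - 1*8)) = (-174 + 310)/1568 + (5 + 7*(3 - 8)) = (1/1568)*136 + (5 + 7*(-5)) = 17/196 + (5 - 35) = 17/196 - 30 = -5863/196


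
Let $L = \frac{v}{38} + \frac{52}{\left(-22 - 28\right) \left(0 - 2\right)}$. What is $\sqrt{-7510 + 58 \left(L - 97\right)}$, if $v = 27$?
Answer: $\frac{23 i \sqrt{222889}}{95} \approx 114.3 i$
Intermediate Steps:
$L = \frac{1169}{950}$ ($L = \frac{27}{38} + \frac{52}{\left(-22 - 28\right) \left(0 - 2\right)} = 27 \cdot \frac{1}{38} + \frac{52}{\left(-50\right) \left(-2\right)} = \frac{27}{38} + \frac{52}{100} = \frac{27}{38} + 52 \cdot \frac{1}{100} = \frac{27}{38} + \frac{13}{25} = \frac{1169}{950} \approx 1.2305$)
$\sqrt{-7510 + 58 \left(L - 97\right)} = \sqrt{-7510 + 58 \left(\frac{1169}{950} - 97\right)} = \sqrt{-7510 + 58 \left(- \frac{90981}{950}\right)} = \sqrt{-7510 - \frac{2638449}{475}} = \sqrt{- \frac{6205699}{475}} = \frac{23 i \sqrt{222889}}{95}$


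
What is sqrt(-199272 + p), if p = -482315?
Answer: I*sqrt(681587) ≈ 825.58*I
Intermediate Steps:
sqrt(-199272 + p) = sqrt(-199272 - 482315) = sqrt(-681587) = I*sqrt(681587)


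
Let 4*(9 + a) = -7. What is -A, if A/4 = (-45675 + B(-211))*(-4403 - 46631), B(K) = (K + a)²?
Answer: 1428160973/2 ≈ 7.1408e+8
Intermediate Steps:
a = -43/4 (a = -9 + (¼)*(-7) = -9 - 7/4 = -43/4 ≈ -10.750)
B(K) = (-43/4 + K)² (B(K) = (K - 43/4)² = (-43/4 + K)²)
A = -1428160973/2 (A = 4*((-45675 + (-43 + 4*(-211))²/16)*(-4403 - 46631)) = 4*((-45675 + (-43 - 844)²/16)*(-51034)) = 4*((-45675 + (1/16)*(-887)²)*(-51034)) = 4*((-45675 + (1/16)*786769)*(-51034)) = 4*((-45675 + 786769/16)*(-51034)) = 4*((55969/16)*(-51034)) = 4*(-1428160973/8) = -1428160973/2 ≈ -7.1408e+8)
-A = -1*(-1428160973/2) = 1428160973/2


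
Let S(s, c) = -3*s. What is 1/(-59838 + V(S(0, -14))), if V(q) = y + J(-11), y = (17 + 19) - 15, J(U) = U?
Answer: -1/59828 ≈ -1.6715e-5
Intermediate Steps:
y = 21 (y = 36 - 15 = 21)
V(q) = 10 (V(q) = 21 - 11 = 10)
1/(-59838 + V(S(0, -14))) = 1/(-59838 + 10) = 1/(-59828) = -1/59828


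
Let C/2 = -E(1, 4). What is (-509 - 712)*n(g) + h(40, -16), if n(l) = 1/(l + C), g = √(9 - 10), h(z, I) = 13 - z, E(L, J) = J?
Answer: 8013/65 + 1221*I/65 ≈ 123.28 + 18.785*I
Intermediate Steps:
C = -8 (C = 2*(-1*4) = 2*(-4) = -8)
g = I (g = √(-1) = I ≈ 1.0*I)
n(l) = 1/(-8 + l) (n(l) = 1/(l - 8) = 1/(-8 + l))
(-509 - 712)*n(g) + h(40, -16) = (-509 - 712)/(-8 + I) + (13 - 1*40) = -1221*(-8 - I)/65 + (13 - 40) = -1221*(-8 - I)/65 - 27 = -27 - 1221*(-8 - I)/65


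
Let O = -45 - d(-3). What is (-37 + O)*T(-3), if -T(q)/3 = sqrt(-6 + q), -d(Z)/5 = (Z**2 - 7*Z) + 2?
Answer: -702*I ≈ -702.0*I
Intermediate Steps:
d(Z) = -10 - 5*Z**2 + 35*Z (d(Z) = -5*((Z**2 - 7*Z) + 2) = -5*(2 + Z**2 - 7*Z) = -10 - 5*Z**2 + 35*Z)
T(q) = -3*sqrt(-6 + q)
O = 115 (O = -45 - (-10 - 5*(-3)**2 + 35*(-3)) = -45 - (-10 - 5*9 - 105) = -45 - (-10 - 45 - 105) = -45 - 1*(-160) = -45 + 160 = 115)
(-37 + O)*T(-3) = (-37 + 115)*(-3*sqrt(-6 - 3)) = 78*(-9*I) = -702*I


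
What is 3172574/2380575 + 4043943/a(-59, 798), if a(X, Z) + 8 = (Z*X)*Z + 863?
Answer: 1352698010349/1104192418075 ≈ 1.2251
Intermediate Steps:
a(X, Z) = 855 + X*Z**2 (a(X, Z) = -8 + ((Z*X)*Z + 863) = -8 + ((X*Z)*Z + 863) = -8 + (X*Z**2 + 863) = -8 + (863 + X*Z**2) = 855 + X*Z**2)
3172574/2380575 + 4043943/a(-59, 798) = 3172574/2380575 + 4043943/(855 - 59*798**2) = 3172574*(1/2380575) + 4043943/(855 - 59*636804) = 3172574/2380575 + 4043943/(855 - 37571436) = 3172574/2380575 + 4043943/(-37570581) = 3172574/2380575 + 4043943*(-1/37570581) = 3172574/2380575 - 449327/4174509 = 1352698010349/1104192418075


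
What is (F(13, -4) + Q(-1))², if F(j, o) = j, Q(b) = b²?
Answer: 196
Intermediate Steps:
(F(13, -4) + Q(-1))² = (13 + (-1)²)² = (13 + 1)² = 14² = 196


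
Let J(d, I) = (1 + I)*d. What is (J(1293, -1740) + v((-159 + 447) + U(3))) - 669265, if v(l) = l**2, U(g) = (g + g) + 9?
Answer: -2825983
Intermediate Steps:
U(g) = 9 + 2*g (U(g) = 2*g + 9 = 9 + 2*g)
J(d, I) = d*(1 + I)
(J(1293, -1740) + v((-159 + 447) + U(3))) - 669265 = (1293*(1 - 1740) + ((-159 + 447) + (9 + 2*3))**2) - 669265 = (1293*(-1739) + (288 + (9 + 6))**2) - 669265 = (-2248527 + (288 + 15)**2) - 669265 = (-2248527 + 303**2) - 669265 = (-2248527 + 91809) - 669265 = -2156718 - 669265 = -2825983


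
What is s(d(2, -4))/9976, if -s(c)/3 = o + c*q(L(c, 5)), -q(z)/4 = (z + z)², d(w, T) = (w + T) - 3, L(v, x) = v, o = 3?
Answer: -6009/9976 ≈ -0.60235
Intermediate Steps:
d(w, T) = -3 + T + w (d(w, T) = (T + w) - 3 = -3 + T + w)
q(z) = -16*z² (q(z) = -4*(z + z)² = -4*4*z² = -16*z²)
s(c) = -9 + 48*c³ (s(c) = -3*(3 + c*(-16*c²)) = -3*(3 - 16*c³) = -9 + 48*c³)
s(d(2, -4))/9976 = (-9 + 48*(-3 - 4 + 2)³)/9976 = (-9 + 48*(-5)³)*(1/9976) = (-9 + 48*(-125))*(1/9976) = (-9 - 6000)*(1/9976) = -6009*1/9976 = -6009/9976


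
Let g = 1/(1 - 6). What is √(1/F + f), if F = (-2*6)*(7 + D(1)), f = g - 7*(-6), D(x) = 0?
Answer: √1842855/210 ≈ 6.4644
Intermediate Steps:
g = -⅕ (g = 1/(-5) = -⅕ ≈ -0.20000)
f = 209/5 (f = -⅕ - 7*(-6) = -⅕ + 42 = 209/5 ≈ 41.800)
F = -84 (F = (-2*6)*(7 + 0) = -12*7 = -84)
√(1/F + f) = √(1/(-84) + 209/5) = √(-1/84 + 209/5) = √(17551/420) = √1842855/210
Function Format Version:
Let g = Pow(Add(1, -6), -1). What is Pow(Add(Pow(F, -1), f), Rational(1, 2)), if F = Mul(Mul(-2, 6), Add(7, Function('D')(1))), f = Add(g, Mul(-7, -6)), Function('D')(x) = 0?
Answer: Mul(Rational(1, 210), Pow(1842855, Rational(1, 2))) ≈ 6.4644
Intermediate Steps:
g = Rational(-1, 5) (g = Pow(-5, -1) = Rational(-1, 5) ≈ -0.20000)
f = Rational(209, 5) (f = Add(Rational(-1, 5), Mul(-7, -6)) = Add(Rational(-1, 5), 42) = Rational(209, 5) ≈ 41.800)
F = -84 (F = Mul(Mul(-2, 6), Add(7, 0)) = Mul(-12, 7) = -84)
Pow(Add(Pow(F, -1), f), Rational(1, 2)) = Pow(Add(Pow(-84, -1), Rational(209, 5)), Rational(1, 2)) = Pow(Add(Rational(-1, 84), Rational(209, 5)), Rational(1, 2)) = Pow(Rational(17551, 420), Rational(1, 2)) = Mul(Rational(1, 210), Pow(1842855, Rational(1, 2)))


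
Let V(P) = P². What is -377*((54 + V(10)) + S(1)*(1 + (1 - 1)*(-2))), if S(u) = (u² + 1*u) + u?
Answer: -59189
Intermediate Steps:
S(u) = u² + 2*u (S(u) = (u² + u) + u = (u + u²) + u = u² + 2*u)
-377*((54 + V(10)) + S(1)*(1 + (1 - 1)*(-2))) = -377*((54 + 10²) + (1*(2 + 1))*(1 + (1 - 1)*(-2))) = -377*((54 + 100) + (1*3)*(1 + 0*(-2))) = -377*(154 + 3*(1 + 0)) = -377*(154 + 3*1) = -377*(154 + 3) = -377*157 = -59189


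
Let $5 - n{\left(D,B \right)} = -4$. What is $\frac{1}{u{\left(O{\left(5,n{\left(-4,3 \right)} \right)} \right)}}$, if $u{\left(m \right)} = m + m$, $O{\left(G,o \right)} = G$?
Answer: $\frac{1}{10} \approx 0.1$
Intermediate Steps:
$n{\left(D,B \right)} = 9$ ($n{\left(D,B \right)} = 5 - -4 = 5 + 4 = 9$)
$u{\left(m \right)} = 2 m$
$\frac{1}{u{\left(O{\left(5,n{\left(-4,3 \right)} \right)} \right)}} = \frac{1}{2 \cdot 5} = \frac{1}{10}$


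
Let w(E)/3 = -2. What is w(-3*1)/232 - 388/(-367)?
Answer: 43907/42572 ≈ 1.0314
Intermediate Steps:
w(E) = -6 (w(E) = 3*(-2) = -6)
w(-3*1)/232 - 388/(-367) = -6/232 - 388/(-367) = -6*1/232 - 388*(-1/367) = -3/116 + 388/367 = 43907/42572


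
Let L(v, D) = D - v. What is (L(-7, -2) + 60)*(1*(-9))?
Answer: -585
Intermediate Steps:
(L(-7, -2) + 60)*(1*(-9)) = ((-2 - 1*(-7)) + 60)*(1*(-9)) = ((-2 + 7) + 60)*(-9) = (5 + 60)*(-9) = 65*(-9) = -585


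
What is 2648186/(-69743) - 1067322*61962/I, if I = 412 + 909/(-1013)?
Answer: -4672303668564349618/29044263121 ≈ -1.6087e+8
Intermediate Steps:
I = 416447/1013 (I = 412 - 1/1013*909 = 412 - 909/1013 = 416447/1013 ≈ 411.10)
2648186/(-69743) - 1067322*61962/I = 2648186/(-69743) - 1067322/((416447/1013)/61962) = 2648186*(-1/69743) - 1067322/((416447/1013)*(1/61962)) = -2648186/69743 - 1067322/416447/62767506 = -2648186/69743 - 1067322*62767506/416447 = -2648186/69743 - 66993140038932/416447 = -4672303668564349618/29044263121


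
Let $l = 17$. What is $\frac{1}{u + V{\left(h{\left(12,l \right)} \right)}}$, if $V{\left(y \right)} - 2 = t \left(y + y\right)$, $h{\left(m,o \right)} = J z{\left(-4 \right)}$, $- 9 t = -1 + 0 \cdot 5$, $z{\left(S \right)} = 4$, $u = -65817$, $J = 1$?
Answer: $- \frac{9}{592327} \approx -1.5194 \cdot 10^{-5}$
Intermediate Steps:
$t = \frac{1}{9}$ ($t = - \frac{-1 + 0 \cdot 5}{9} = - \frac{-1 + 0}{9} = \left(- \frac{1}{9}\right) \left(-1\right) = \frac{1}{9} \approx 0.11111$)
$h{\left(m,o \right)} = 4$ ($h{\left(m,o \right)} = 1 \cdot 4 = 4$)
$V{\left(y \right)} = 2 + \frac{2 y}{9}$ ($V{\left(y \right)} = 2 + \frac{y + y}{9} = 2 + \frac{2 y}{9}$)
$\frac{1}{u + V{\left(h{\left(12,l \right)} \right)}} = \frac{1}{-65817 + \left(2 + \frac{2}{9} \cdot 4\right)} = \frac{1}{-65817 + \left(2 + \frac{8}{9}\right)} = \frac{1}{-65817 + \frac{26}{9}} = \frac{1}{- \frac{592327}{9}} = - \frac{9}{592327}$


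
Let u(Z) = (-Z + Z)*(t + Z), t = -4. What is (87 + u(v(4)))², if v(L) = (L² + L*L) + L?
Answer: 7569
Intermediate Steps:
v(L) = L + 2*L² (v(L) = (L² + L²) + L = 2*L² + L = L + 2*L²)
u(Z) = 0 (u(Z) = (-Z + Z)*(-4 + Z) = 0*(-4 + Z) = 0)
(87 + u(v(4)))² = (87 + 0)² = 87² = 7569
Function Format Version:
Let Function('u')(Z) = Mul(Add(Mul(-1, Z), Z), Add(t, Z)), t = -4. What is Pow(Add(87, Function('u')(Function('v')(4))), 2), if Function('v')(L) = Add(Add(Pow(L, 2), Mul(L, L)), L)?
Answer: 7569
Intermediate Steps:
Function('v')(L) = Add(L, Mul(2, Pow(L, 2))) (Function('v')(L) = Add(Add(Pow(L, 2), Pow(L, 2)), L) = Add(Mul(2, Pow(L, 2)), L) = Add(L, Mul(2, Pow(L, 2))))
Function('u')(Z) = 0 (Function('u')(Z) = Mul(Add(Mul(-1, Z), Z), Add(-4, Z)) = Mul(0, Add(-4, Z)) = 0)
Pow(Add(87, Function('u')(Function('v')(4))), 2) = Pow(Add(87, 0), 2) = Pow(87, 2) = 7569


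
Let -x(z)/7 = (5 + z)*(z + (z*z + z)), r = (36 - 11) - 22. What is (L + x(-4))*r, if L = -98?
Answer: -462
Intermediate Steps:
r = 3 (r = 25 - 22 = 3)
x(z) = -7*(5 + z)*(z² + 2*z) (x(z) = -7*(5 + z)*(z + (z*z + z)) = -7*(5 + z)*(z + (z² + z)) = -7*(5 + z)*(z + (z + z²)) = -7*(5 + z)*(z² + 2*z))
(L + x(-4))*r = (-98 - 7*(-4)*(10 + (-4)² + 7*(-4)))*3 = (-98 - 7*(-4)*(10 + 16 - 28))*3 = (-98 - 7*(-4)*(-2))*3 = (-98 - 56)*3 = -154*3 = -462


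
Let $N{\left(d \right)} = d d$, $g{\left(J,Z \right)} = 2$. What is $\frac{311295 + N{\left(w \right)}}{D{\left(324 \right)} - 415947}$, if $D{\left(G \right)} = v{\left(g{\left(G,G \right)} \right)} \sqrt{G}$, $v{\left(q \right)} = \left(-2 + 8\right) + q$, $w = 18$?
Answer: $- \frac{103873}{138601} \approx -0.74944$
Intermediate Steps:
$v{\left(q \right)} = 6 + q$
$N{\left(d \right)} = d^{2}$
$D{\left(G \right)} = 8 \sqrt{G}$ ($D{\left(G \right)} = \left(6 + 2\right) \sqrt{G} = 8 \sqrt{G}$)
$\frac{311295 + N{\left(w \right)}}{D{\left(324 \right)} - 415947} = \frac{311295 + 18^{2}}{8 \sqrt{324} - 415947} = \frac{311295 + 324}{8 \cdot 18 - 415947} = \frac{311619}{144 - 415947} = \frac{311619}{-415803} = 311619 \left(- \frac{1}{415803}\right) = - \frac{103873}{138601}$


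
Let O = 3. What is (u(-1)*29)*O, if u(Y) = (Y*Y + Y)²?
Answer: 0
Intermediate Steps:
u(Y) = (Y + Y²)² (u(Y) = (Y² + Y)² = (Y + Y²)²)
(u(-1)*29)*O = (((-1)²*(1 - 1)²)*29)*3 = ((1*0²)*29)*3 = ((1*0)*29)*3 = (0*29)*3 = 0*3 = 0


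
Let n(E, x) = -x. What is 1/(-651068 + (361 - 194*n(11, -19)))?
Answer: -1/654393 ≈ -1.5281e-6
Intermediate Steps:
1/(-651068 + (361 - 194*n(11, -19))) = 1/(-651068 + (361 - (-194)*(-19))) = 1/(-651068 + (361 - 194*19)) = 1/(-651068 + (361 - 3686)) = 1/(-651068 - 3325) = 1/(-654393) = -1/654393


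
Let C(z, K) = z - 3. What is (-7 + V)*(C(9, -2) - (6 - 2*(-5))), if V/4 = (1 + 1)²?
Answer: -90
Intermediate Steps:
C(z, K) = -3 + z
V = 16 (V = 4*(1 + 1)² = 4*2² = 4*4 = 16)
(-7 + V)*(C(9, -2) - (6 - 2*(-5))) = (-7 + 16)*((-3 + 9) - (6 - 2*(-5))) = 9*(6 - (6 + 10)) = 9*(6 - 1*16) = 9*(6 - 16) = 9*(-10) = -90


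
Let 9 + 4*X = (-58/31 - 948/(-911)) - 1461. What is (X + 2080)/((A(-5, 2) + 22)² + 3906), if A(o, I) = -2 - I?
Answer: 1611895/3981981 ≈ 0.40480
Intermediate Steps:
X = -10384430/28241 (X = -9/4 + ((-58/31 - 948/(-911)) - 1461)/4 = -9/4 + ((-58*1/31 - 948*(-1/911)) - 1461)/4 = -9/4 + ((-58/31 + 948/911) - 1461)/4 = -9/4 + (-23450/28241 - 1461)/4 = -9/4 + (¼)*(-41283551/28241) = -9/4 - 41283551/112964 = -10384430/28241 ≈ -367.71)
(X + 2080)/((A(-5, 2) + 22)² + 3906) = (-10384430/28241 + 2080)/(((-2 - 1*2) + 22)² + 3906) = 48356850/(28241*(((-2 - 2) + 22)² + 3906)) = 48356850/(28241*((-4 + 22)² + 3906)) = 48356850/(28241*(18² + 3906)) = 48356850/(28241*(324 + 3906)) = (48356850/28241)/4230 = (48356850/28241)*(1/4230) = 1611895/3981981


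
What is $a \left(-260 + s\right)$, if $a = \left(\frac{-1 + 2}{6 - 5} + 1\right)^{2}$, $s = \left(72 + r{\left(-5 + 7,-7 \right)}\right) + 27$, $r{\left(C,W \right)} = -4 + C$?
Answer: $-652$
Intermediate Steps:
$s = 97$ ($s = \left(72 + \left(-4 + \left(-5 + 7\right)\right)\right) + 27 = \left(72 + \left(-4 + 2\right)\right) + 27 = \left(72 - 2\right) + 27 = 70 + 27 = 97$)
$a = 4$ ($a = \left(1 \cdot 1^{-1} + 1\right)^{2} = \left(1 \cdot 1 + 1\right)^{2} = \left(1 + 1\right)^{2} = 2^{2} = 4$)
$a \left(-260 + s\right) = 4 \left(-260 + 97\right) = 4 \left(-163\right) = -652$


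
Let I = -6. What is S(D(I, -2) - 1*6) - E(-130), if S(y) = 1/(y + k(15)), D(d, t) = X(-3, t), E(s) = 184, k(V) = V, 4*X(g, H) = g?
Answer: -6068/33 ≈ -183.88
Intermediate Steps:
X(g, H) = g/4
D(d, t) = -3/4 (D(d, t) = (1/4)*(-3) = -3/4)
S(y) = 1/(15 + y) (S(y) = 1/(y + 15) = 1/(15 + y))
S(D(I, -2) - 1*6) - E(-130) = 1/(15 + (-3/4 - 1*6)) - 1*184 = 1/(15 + (-3/4 - 6)) - 184 = 1/(15 - 27/4) - 184 = 1/(33/4) - 184 = 4/33 - 184 = -6068/33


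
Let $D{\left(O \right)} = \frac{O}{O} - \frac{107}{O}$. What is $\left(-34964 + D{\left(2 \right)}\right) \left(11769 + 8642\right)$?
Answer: $- \frac{1429443563}{2} \approx -7.1472 \cdot 10^{8}$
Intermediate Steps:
$D{\left(O \right)} = 1 - \frac{107}{O}$
$\left(-34964 + D{\left(2 \right)}\right) \left(11769 + 8642\right) = \left(-34964 + \frac{-107 + 2}{2}\right) \left(11769 + 8642\right) = \left(-34964 + \frac{1}{2} \left(-105\right)\right) 20411 = \left(-34964 - \frac{105}{2}\right) 20411 = \left(- \frac{70033}{2}\right) 20411 = - \frac{1429443563}{2}$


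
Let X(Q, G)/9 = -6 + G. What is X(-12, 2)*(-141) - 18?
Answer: 5058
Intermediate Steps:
X(Q, G) = -54 + 9*G (X(Q, G) = 9*(-6 + G) = -54 + 9*G)
X(-12, 2)*(-141) - 18 = (-54 + 9*2)*(-141) - 18 = (-54 + 18)*(-141) - 18 = -36*(-141) - 18 = 5076 - 18 = 5058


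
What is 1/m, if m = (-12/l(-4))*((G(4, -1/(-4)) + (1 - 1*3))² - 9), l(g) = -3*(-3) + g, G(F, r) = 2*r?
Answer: 5/81 ≈ 0.061728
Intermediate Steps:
l(g) = 9 + g
m = 81/5 (m = (-12/(9 - 4))*((2*(-1/(-4)) + (1 - 1*3))² - 9) = (-12/5)*((2*(-1*(-¼)) + (1 - 3))² - 9) = (-12*⅕)*((2*(¼) - 2)² - 9) = -12*((½ - 2)² - 9)/5 = -12*((-3/2)² - 9)/5 = -12*(9/4 - 9)/5 = -12/5*(-27/4) = 81/5 ≈ 16.200)
1/m = 1/(81/5) = 5/81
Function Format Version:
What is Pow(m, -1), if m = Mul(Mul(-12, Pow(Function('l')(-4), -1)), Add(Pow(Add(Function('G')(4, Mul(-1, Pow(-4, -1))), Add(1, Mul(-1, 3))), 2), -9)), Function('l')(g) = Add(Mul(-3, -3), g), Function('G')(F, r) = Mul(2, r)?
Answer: Rational(5, 81) ≈ 0.061728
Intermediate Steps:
Function('l')(g) = Add(9, g)
m = Rational(81, 5) (m = Mul(Mul(-12, Pow(Add(9, -4), -1)), Add(Pow(Add(Mul(2, Mul(-1, Pow(-4, -1))), Add(1, Mul(-1, 3))), 2), -9)) = Mul(Mul(-12, Pow(5, -1)), Add(Pow(Add(Mul(2, Mul(-1, Rational(-1, 4))), Add(1, -3)), 2), -9)) = Mul(Mul(-12, Rational(1, 5)), Add(Pow(Add(Mul(2, Rational(1, 4)), -2), 2), -9)) = Mul(Rational(-12, 5), Add(Pow(Add(Rational(1, 2), -2), 2), -9)) = Mul(Rational(-12, 5), Add(Pow(Rational(-3, 2), 2), -9)) = Mul(Rational(-12, 5), Add(Rational(9, 4), -9)) = Mul(Rational(-12, 5), Rational(-27, 4)) = Rational(81, 5) ≈ 16.200)
Pow(m, -1) = Pow(Rational(81, 5), -1) = Rational(5, 81)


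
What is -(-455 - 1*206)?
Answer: 661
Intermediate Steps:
-(-455 - 1*206) = -(-455 - 206) = -1*(-661) = 661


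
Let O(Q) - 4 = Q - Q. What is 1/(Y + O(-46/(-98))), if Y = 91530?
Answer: 1/91534 ≈ 1.0925e-5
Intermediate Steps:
O(Q) = 4 (O(Q) = 4 + (Q - Q) = 4 + 0 = 4)
1/(Y + O(-46/(-98))) = 1/(91530 + 4) = 1/91534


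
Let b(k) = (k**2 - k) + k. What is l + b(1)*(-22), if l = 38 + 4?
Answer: 20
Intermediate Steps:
l = 42
b(k) = k**2
l + b(1)*(-22) = 42 + 1**2*(-22) = 42 + 1*(-22) = 42 - 22 = 20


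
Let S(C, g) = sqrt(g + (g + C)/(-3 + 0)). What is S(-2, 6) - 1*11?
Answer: -11 + sqrt(42)/3 ≈ -8.8398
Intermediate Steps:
S(C, g) = sqrt(-C/3 + 2*g/3) (S(C, g) = sqrt(g + (C + g)/(-3)) = sqrt(g + (C + g)*(-1/3)) = sqrt(g + (-C/3 - g/3)) = sqrt(-C/3 + 2*g/3))
S(-2, 6) - 1*11 = sqrt(-3*(-2) + 6*6)/3 - 1*11 = sqrt(6 + 36)/3 - 11 = sqrt(42)/3 - 11 = -11 + sqrt(42)/3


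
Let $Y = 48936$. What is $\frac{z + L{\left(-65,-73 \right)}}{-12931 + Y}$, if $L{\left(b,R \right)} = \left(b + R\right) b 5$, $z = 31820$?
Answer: $\frac{15334}{7201} \approx 2.1294$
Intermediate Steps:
$L{\left(b,R \right)} = 5 b \left(R + b\right)$ ($L{\left(b,R \right)} = \left(R + b\right) b 5 = b \left(R + b\right) 5 = 5 b \left(R + b\right)$)
$\frac{z + L{\left(-65,-73 \right)}}{-12931 + Y} = \frac{31820 + 5 \left(-65\right) \left(-73 - 65\right)}{-12931 + 48936} = \frac{31820 + 5 \left(-65\right) \left(-138\right)}{36005} = \left(31820 + 44850\right) \frac{1}{36005} = 76670 \cdot \frac{1}{36005} = \frac{15334}{7201}$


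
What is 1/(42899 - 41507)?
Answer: 1/1392 ≈ 0.00071839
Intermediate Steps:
1/(42899 - 41507) = 1/1392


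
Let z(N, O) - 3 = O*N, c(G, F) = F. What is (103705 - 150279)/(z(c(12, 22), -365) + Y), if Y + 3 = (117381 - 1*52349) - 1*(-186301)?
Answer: -46574/243303 ≈ -0.19142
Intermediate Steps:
Y = 251330 (Y = -3 + ((117381 - 1*52349) - 1*(-186301)) = -3 + ((117381 - 52349) + 186301) = -3 + (65032 + 186301) = -3 + 251333 = 251330)
z(N, O) = 3 + N*O (z(N, O) = 3 + O*N = 3 + N*O)
(103705 - 150279)/(z(c(12, 22), -365) + Y) = (103705 - 150279)/((3 + 22*(-365)) + 251330) = -46574/((3 - 8030) + 251330) = -46574/(-8027 + 251330) = -46574/243303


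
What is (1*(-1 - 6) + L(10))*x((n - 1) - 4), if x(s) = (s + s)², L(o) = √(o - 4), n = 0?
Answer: -700 + 100*√6 ≈ -455.05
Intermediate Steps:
L(o) = √(-4 + o)
x(s) = 4*s² (x(s) = (2*s)² = 4*s²)
(1*(-1 - 6) + L(10))*x((n - 1) - 4) = (1*(-1 - 6) + √(-4 + 10))*(4*((0 - 1) - 4)²) = (1*(-7) + √6)*(4*(-1 - 4)²) = (-7 + √6)*(4*(-5)²) = (-7 + √6)*(4*25) = (-7 + √6)*100 = -700 + 100*√6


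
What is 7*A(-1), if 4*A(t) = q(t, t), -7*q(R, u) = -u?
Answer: -¼ ≈ -0.25000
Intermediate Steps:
q(R, u) = u/7 (q(R, u) = -(-1)*u/7 = u/7)
A(t) = t/28 (A(t) = (t/7)/4 = t/28)
7*A(-1) = 7*((1/28)*(-1)) = 7*(-1/28) = -¼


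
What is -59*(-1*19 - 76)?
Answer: 5605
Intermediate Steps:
-59*(-1*19 - 76) = -59*(-19 - 76) = -59*(-95) = 5605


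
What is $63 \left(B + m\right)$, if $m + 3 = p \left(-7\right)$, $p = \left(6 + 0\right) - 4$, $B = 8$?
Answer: $-567$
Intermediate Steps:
$p = 2$ ($p = 6 - 4 = 2$)
$m = -17$ ($m = -3 + 2 \left(-7\right) = -3 - 14 = -17$)
$63 \left(B + m\right) = 63 \left(8 - 17\right) = 63 \left(-9\right) = -567$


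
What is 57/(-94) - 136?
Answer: -12841/94 ≈ -136.61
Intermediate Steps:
57/(-94) - 136 = 57*(-1/94) - 136 = -57/94 - 136 = -12841/94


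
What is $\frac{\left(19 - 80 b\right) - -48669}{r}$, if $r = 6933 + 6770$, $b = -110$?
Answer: $\frac{57488}{13703} \approx 4.1953$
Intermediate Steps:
$r = 13703$
$\frac{\left(19 - 80 b\right) - -48669}{r} = \frac{\left(19 - -8800\right) - -48669}{13703} = \left(\left(19 + 8800\right) + 48669\right) \frac{1}{13703} = \left(8819 + 48669\right) \frac{1}{13703} = 57488 \cdot \frac{1}{13703} = \frac{57488}{13703}$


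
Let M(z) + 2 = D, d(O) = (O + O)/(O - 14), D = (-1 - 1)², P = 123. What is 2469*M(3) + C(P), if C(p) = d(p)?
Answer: 538488/109 ≈ 4940.3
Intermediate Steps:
D = 4 (D = (-2)² = 4)
d(O) = 2*O/(-14 + O) (d(O) = (2*O)/(-14 + O) = 2*O/(-14 + O))
M(z) = 2 (M(z) = -2 + 4 = 2)
C(p) = 2*p/(-14 + p)
2469*M(3) + C(P) = 2469*2 + 2*123/(-14 + 123) = 4938 + 2*123/109 = 4938 + 2*123*(1/109) = 4938 + 246/109 = 538488/109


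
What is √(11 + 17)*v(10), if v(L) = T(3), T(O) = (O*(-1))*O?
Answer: -18*√7 ≈ -47.624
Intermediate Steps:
T(O) = -O² (T(O) = (-O)*O = -O²)
v(L) = -9 (v(L) = -1*3² = -1*9 = -9)
√(11 + 17)*v(10) = √(11 + 17)*(-9) = √28*(-9) = (2*√7)*(-9) = -18*√7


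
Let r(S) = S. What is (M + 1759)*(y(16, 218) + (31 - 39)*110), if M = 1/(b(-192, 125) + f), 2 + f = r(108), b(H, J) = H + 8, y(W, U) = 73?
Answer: -36907069/26 ≈ -1.4195e+6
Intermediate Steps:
b(H, J) = 8 + H
f = 106 (f = -2 + 108 = 106)
M = -1/78 (M = 1/((8 - 192) + 106) = 1/(-184 + 106) = 1/(-78) = -1/78 ≈ -0.012821)
(M + 1759)*(y(16, 218) + (31 - 39)*110) = (-1/78 + 1759)*(73 + (31 - 39)*110) = 137201*(73 - 8*110)/78 = 137201*(73 - 880)/78 = (137201/78)*(-807) = -36907069/26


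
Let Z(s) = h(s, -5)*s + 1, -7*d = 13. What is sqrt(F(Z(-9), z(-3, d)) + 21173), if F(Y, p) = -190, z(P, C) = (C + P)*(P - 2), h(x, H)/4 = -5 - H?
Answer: sqrt(20983) ≈ 144.85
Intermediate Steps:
h(x, H) = -20 - 4*H (h(x, H) = 4*(-5 - H) = -20 - 4*H)
d = -13/7 (d = -1/7*13 = -13/7 ≈ -1.8571)
Z(s) = 1 (Z(s) = (-20 - 4*(-5))*s + 1 = (-20 + 20)*s + 1 = 0*s + 1 = 0 + 1 = 1)
z(P, C) = (-2 + P)*(C + P) (z(P, C) = (C + P)*(-2 + P) = (-2 + P)*(C + P))
sqrt(F(Z(-9), z(-3, d)) + 21173) = sqrt(-190 + 21173) = sqrt(20983)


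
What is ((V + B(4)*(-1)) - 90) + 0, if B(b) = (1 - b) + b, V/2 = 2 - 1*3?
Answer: -93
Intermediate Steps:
V = -2 (V = 2*(2 - 1*3) = 2*(2 - 3) = 2*(-1) = -2)
B(b) = 1
((V + B(4)*(-1)) - 90) + 0 = ((-2 + 1*(-1)) - 90) + 0 = ((-2 - 1) - 90) + 0 = (-3 - 90) + 0 = -93 + 0 = -93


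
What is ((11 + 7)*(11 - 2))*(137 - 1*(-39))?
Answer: 28512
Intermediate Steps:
((11 + 7)*(11 - 2))*(137 - 1*(-39)) = (18*9)*(137 + 39) = 162*176 = 28512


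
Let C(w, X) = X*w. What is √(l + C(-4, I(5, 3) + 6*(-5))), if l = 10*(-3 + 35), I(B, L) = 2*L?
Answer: 4*√26 ≈ 20.396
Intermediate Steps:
l = 320 (l = 10*32 = 320)
√(l + C(-4, I(5, 3) + 6*(-5))) = √(320 + (2*3 + 6*(-5))*(-4)) = √(320 + (6 - 30)*(-4)) = √(320 - 24*(-4)) = √(320 + 96) = √416 = 4*√26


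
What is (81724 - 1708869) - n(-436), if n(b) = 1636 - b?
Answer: -1629217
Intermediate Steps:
(81724 - 1708869) - n(-436) = (81724 - 1708869) - (1636 - 1*(-436)) = -1627145 - (1636 + 436) = -1627145 - 1*2072 = -1627145 - 2072 = -1629217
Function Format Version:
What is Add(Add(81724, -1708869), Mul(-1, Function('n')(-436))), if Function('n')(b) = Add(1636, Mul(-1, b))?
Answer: -1629217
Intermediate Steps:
Add(Add(81724, -1708869), Mul(-1, Function('n')(-436))) = Add(Add(81724, -1708869), Mul(-1, Add(1636, Mul(-1, -436)))) = Add(-1627145, Mul(-1, Add(1636, 436))) = Add(-1627145, Mul(-1, 2072)) = Add(-1627145, -2072) = -1629217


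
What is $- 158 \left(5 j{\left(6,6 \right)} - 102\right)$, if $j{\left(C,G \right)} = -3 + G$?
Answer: $13746$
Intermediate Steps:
$- 158 \left(5 j{\left(6,6 \right)} - 102\right) = - 158 \left(5 \left(-3 + 6\right) - 102\right) = - 158 \left(5 \cdot 3 - 102\right) = - 158 \left(15 - 102\right) = \left(-158\right) \left(-87\right) = 13746$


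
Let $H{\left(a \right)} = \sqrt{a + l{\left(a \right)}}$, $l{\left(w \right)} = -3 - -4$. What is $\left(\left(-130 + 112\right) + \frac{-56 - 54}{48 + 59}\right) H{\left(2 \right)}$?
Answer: $- \frac{2036 \sqrt{3}}{107} \approx -32.958$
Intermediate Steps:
$l{\left(w \right)} = 1$ ($l{\left(w \right)} = -3 + 4 = 1$)
$H{\left(a \right)} = \sqrt{1 + a}$ ($H{\left(a \right)} = \sqrt{a + 1} = \sqrt{1 + a}$)
$\left(\left(-130 + 112\right) + \frac{-56 - 54}{48 + 59}\right) H{\left(2 \right)} = \left(\left(-130 + 112\right) + \frac{-56 - 54}{48 + 59}\right) \sqrt{1 + 2} = \left(-18 - \frac{110}{107}\right) \sqrt{3} = - \frac{2036 \sqrt{3}}{107}$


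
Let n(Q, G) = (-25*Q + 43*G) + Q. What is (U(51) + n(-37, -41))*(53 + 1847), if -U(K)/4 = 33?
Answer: -1913300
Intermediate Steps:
n(Q, G) = -24*Q + 43*G
U(K) = -132 (U(K) = -4*33 = -132)
(U(51) + n(-37, -41))*(53 + 1847) = (-132 + (-24*(-37) + 43*(-41)))*(53 + 1847) = (-132 + (888 - 1763))*1900 = (-132 - 875)*1900 = -1007*1900 = -1913300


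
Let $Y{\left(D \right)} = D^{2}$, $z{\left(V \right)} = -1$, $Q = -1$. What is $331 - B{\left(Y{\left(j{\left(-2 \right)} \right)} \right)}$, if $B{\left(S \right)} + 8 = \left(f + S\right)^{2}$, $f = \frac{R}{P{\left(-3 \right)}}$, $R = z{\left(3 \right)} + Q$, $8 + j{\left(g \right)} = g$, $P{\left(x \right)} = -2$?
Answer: $-9862$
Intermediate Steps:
$j{\left(g \right)} = -8 + g$
$R = -2$ ($R = -1 - 1 = -2$)
$f = 1$ ($f = - \frac{2}{-2} = \left(-2\right) \left(- \frac{1}{2}\right) = 1$)
$B{\left(S \right)} = -8 + \left(1 + S\right)^{2}$
$331 - B{\left(Y{\left(j{\left(-2 \right)} \right)} \right)} = 331 - \left(-8 + \left(1 + \left(-8 - 2\right)^{2}\right)^{2}\right) = 331 - \left(-8 + \left(1 + \left(-10\right)^{2}\right)^{2}\right) = 331 - \left(-8 + \left(1 + 100\right)^{2}\right) = 331 - \left(-8 + 101^{2}\right) = 331 - \left(-8 + 10201\right) = 331 - 10193 = -9862$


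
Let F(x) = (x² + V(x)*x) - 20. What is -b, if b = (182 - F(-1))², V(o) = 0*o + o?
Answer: -40000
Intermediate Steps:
V(o) = o (V(o) = 0 + o = o)
F(x) = -20 + 2*x² (F(x) = (x² + x*x) - 20 = (x² + x²) - 20 = 2*x² - 20 = -20 + 2*x²)
b = 40000 (b = (182 - (-20 + 2*(-1)²))² = (182 - (-20 + 2*1))² = (182 - (-20 + 2))² = (182 - 1*(-18))² = (182 + 18)² = 200² = 40000)
-b = -1*40000 = -40000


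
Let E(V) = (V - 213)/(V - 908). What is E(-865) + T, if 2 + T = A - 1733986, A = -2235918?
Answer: -7038642260/1773 ≈ -3.9699e+6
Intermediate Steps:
T = -3969906 (T = -2 + (-2235918 - 1733986) = -2 - 3969904 = -3969906)
E(V) = (-213 + V)/(-908 + V)
E(-865) + T = (-213 - 865)/(-908 - 865) - 3969906 = -1078/(-1773) - 3969906 = -1/1773*(-1078) - 3969906 = 1078/1773 - 3969906 = -7038642260/1773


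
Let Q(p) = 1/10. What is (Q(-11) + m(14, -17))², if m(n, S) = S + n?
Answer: 841/100 ≈ 8.4100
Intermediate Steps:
Q(p) = ⅒
(Q(-11) + m(14, -17))² = (⅒ + (-17 + 14))² = (⅒ - 3)² = (-29/10)² = 841/100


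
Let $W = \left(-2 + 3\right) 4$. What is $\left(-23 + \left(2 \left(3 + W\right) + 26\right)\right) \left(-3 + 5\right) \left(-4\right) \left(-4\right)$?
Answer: $544$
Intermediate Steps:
$W = 4$ ($W = 1 \cdot 4 = 4$)
$\left(-23 + \left(2 \left(3 + W\right) + 26\right)\right) \left(-3 + 5\right) \left(-4\right) \left(-4\right) = \left(-23 + \left(2 \left(3 + 4\right) + 26\right)\right) \left(-3 + 5\right) \left(-4\right) \left(-4\right) = \left(-23 + \left(2 \cdot 7 + 26\right)\right) 2 \left(-4\right) \left(-4\right) = \left(-23 + \left(14 + 26\right)\right) \left(\left(-8\right) \left(-4\right)\right) = \left(-23 + 40\right) 32 = 17 \cdot 32 = 544$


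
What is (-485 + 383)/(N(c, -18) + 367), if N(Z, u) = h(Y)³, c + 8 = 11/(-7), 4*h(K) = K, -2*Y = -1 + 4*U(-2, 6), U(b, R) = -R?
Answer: -17408/67843 ≈ -0.25659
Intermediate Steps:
Y = 25/2 (Y = -(-1 + 4*(-1*6))/2 = -(-1 + 4*(-6))/2 = -(-1 - 24)/2 = -½*(-25) = 25/2 ≈ 12.500)
h(K) = K/4
c = -67/7 (c = -8 + 11/(-7) = -8 + 11*(-⅐) = -8 - 11/7 = -67/7 ≈ -9.5714)
N(Z, u) = 15625/512 (N(Z, u) = ((¼)*(25/2))³ = (25/8)³ = 15625/512)
(-485 + 383)/(N(c, -18) + 367) = (-485 + 383)/(15625/512 + 367) = -102/203529/512 = -102*512/203529 = -17408/67843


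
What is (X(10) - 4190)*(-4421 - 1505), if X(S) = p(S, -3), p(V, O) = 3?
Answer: 24812162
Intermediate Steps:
X(S) = 3
(X(10) - 4190)*(-4421 - 1505) = (3 - 4190)*(-4421 - 1505) = -4187*(-5926) = 24812162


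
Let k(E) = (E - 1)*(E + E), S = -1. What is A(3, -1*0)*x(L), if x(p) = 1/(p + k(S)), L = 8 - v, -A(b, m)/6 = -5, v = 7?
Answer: 6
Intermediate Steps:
A(b, m) = 30 (A(b, m) = -6*(-5) = 30)
k(E) = 2*E*(-1 + E) (k(E) = (-1 + E)*(2*E) = 2*E*(-1 + E))
L = 1 (L = 8 - 1*7 = 8 - 7 = 1)
x(p) = 1/(4 + p) (x(p) = 1/(p + 2*(-1)*(-1 - 1)) = 1/(p + 2*(-1)*(-2)) = 1/(p + 4) = 1/(4 + p))
A(3, -1*0)*x(L) = 30/(4 + 1) = 30/5 = 30*(⅕) = 6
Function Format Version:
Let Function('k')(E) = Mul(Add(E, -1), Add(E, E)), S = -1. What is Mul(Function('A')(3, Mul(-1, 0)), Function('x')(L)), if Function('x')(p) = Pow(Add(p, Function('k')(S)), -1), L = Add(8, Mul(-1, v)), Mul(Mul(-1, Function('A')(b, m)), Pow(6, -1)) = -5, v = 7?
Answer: 6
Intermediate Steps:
Function('A')(b, m) = 30 (Function('A')(b, m) = Mul(-6, -5) = 30)
Function('k')(E) = Mul(2, E, Add(-1, E)) (Function('k')(E) = Mul(Add(-1, E), Mul(2, E)) = Mul(2, E, Add(-1, E)))
L = 1 (L = Add(8, Mul(-1, 7)) = Add(8, -7) = 1)
Function('x')(p) = Pow(Add(4, p), -1) (Function('x')(p) = Pow(Add(p, Mul(2, -1, Add(-1, -1))), -1) = Pow(Add(p, Mul(2, -1, -2)), -1) = Pow(Add(p, 4), -1) = Pow(Add(4, p), -1))
Mul(Function('A')(3, Mul(-1, 0)), Function('x')(L)) = Mul(30, Pow(Add(4, 1), -1)) = Mul(30, Pow(5, -1)) = Mul(30, Rational(1, 5)) = 6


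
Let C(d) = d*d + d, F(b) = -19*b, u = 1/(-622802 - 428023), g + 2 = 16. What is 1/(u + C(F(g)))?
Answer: 1050825/74072654249 ≈ 1.4186e-5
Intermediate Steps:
g = 14 (g = -2 + 16 = 14)
u = -1/1050825 (u = 1/(-1050825) = -1/1050825 ≈ -9.5163e-7)
C(d) = d + d**2 (C(d) = d**2 + d = d + d**2)
1/(u + C(F(g))) = 1/(-1/1050825 + (-19*14)*(1 - 19*14)) = 1/(-1/1050825 - 266*(1 - 266)) = 1/(-1/1050825 - 266*(-265)) = 1/(-1/1050825 + 70490) = 1/(74072654249/1050825) = 1050825/74072654249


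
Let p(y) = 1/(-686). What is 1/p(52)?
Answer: -686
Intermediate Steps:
p(y) = -1/686
1/p(52) = 1/(-1/686) = -686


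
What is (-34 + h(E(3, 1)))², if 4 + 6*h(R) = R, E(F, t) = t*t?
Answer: 4761/4 ≈ 1190.3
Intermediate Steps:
E(F, t) = t²
h(R) = -⅔ + R/6
(-34 + h(E(3, 1)))² = (-34 + (-⅔ + (⅙)*1²))² = (-34 + (-⅔ + (⅙)*1))² = (-34 + (-⅔ + ⅙))² = (-34 - ½)² = (-69/2)² = 4761/4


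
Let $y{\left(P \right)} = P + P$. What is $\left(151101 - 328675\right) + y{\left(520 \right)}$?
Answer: $-176534$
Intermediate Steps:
$y{\left(P \right)} = 2 P$
$\left(151101 - 328675\right) + y{\left(520 \right)} = \left(151101 - 328675\right) + 2 \cdot 520 = -177574 + 1040 = -176534$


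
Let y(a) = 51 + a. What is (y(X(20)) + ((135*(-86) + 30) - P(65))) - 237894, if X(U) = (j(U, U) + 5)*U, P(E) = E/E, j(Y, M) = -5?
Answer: -249424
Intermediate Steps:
P(E) = 1
X(U) = 0 (X(U) = (-5 + 5)*U = 0*U = 0)
(y(X(20)) + ((135*(-86) + 30) - P(65))) - 237894 = ((51 + 0) + ((135*(-86) + 30) - 1*1)) - 237894 = (51 + ((-11610 + 30) - 1)) - 237894 = (51 + (-11580 - 1)) - 237894 = (51 - 11581) - 237894 = -11530 - 237894 = -249424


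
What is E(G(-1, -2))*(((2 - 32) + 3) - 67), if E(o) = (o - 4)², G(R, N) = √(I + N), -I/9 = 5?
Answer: 2914 + 752*I*√47 ≈ 2914.0 + 5155.5*I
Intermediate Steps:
I = -45 (I = -9*5 = -45)
G(R, N) = √(-45 + N)
E(o) = (-4 + o)²
E(G(-1, -2))*(((2 - 32) + 3) - 67) = (-4 + √(-45 - 2))²*(((2 - 32) + 3) - 67) = (-4 + √(-47))²*((-30 + 3) - 67) = (-4 + I*√47)²*(-27 - 67) = (-4 + I*√47)²*(-94) = -94*(-4 + I*√47)²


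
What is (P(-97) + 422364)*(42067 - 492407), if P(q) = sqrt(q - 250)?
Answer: -190207403760 - 450340*I*sqrt(347) ≈ -1.9021e+11 - 8.3889e+6*I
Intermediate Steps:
P(q) = sqrt(-250 + q)
(P(-97) + 422364)*(42067 - 492407) = (sqrt(-250 - 97) + 422364)*(42067 - 492407) = (sqrt(-347) + 422364)*(-450340) = (I*sqrt(347) + 422364)*(-450340) = (422364 + I*sqrt(347))*(-450340) = -190207403760 - 450340*I*sqrt(347)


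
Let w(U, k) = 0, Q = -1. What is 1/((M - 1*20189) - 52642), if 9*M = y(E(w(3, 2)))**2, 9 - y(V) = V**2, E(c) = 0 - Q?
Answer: -9/655415 ≈ -1.3732e-5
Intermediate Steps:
E(c) = 1 (E(c) = 0 - 1*(-1) = 0 + 1 = 1)
y(V) = 9 - V**2
M = 64/9 (M = (9 - 1*1**2)**2/9 = (9 - 1*1)**2/9 = (9 - 1)**2/9 = (1/9)*8**2 = (1/9)*64 = 64/9 ≈ 7.1111)
1/((M - 1*20189) - 52642) = 1/((64/9 - 1*20189) - 52642) = 1/((64/9 - 20189) - 52642) = 1/(-181637/9 - 52642) = 1/(-655415/9) = -9/655415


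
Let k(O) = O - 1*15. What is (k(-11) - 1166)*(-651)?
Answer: 775992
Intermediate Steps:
k(O) = -15 + O (k(O) = O - 15 = -15 + O)
(k(-11) - 1166)*(-651) = ((-15 - 11) - 1166)*(-651) = (-26 - 1166)*(-651) = -1192*(-651) = 775992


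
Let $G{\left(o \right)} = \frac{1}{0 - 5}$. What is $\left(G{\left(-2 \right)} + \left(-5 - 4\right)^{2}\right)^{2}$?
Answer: $\frac{163216}{25} \approx 6528.6$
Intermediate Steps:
$G{\left(o \right)} = - \frac{1}{5}$ ($G{\left(o \right)} = \frac{1}{-5} = - \frac{1}{5}$)
$\left(G{\left(-2 \right)} + \left(-5 - 4\right)^{2}\right)^{2} = \left(- \frac{1}{5} + \left(-5 - 4\right)^{2}\right)^{2} = \left(- \frac{1}{5} + \left(-9\right)^{2}\right)^{2} = \left(- \frac{1}{5} + 81\right)^{2} = \left(\frac{404}{5}\right)^{2} = \frac{163216}{25}$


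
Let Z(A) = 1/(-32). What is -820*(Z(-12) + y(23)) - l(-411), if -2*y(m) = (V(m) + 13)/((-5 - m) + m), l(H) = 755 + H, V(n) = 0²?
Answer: -11075/8 ≈ -1384.4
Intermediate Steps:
V(n) = 0
Z(A) = -1/32
y(m) = 13/10 (y(m) = -(0 + 13)/(2*((-5 - m) + m)) = -13/(2*(-5)) = -13*(-1)/(2*5) = -½*(-13/5) = 13/10)
-820*(Z(-12) + y(23)) - l(-411) = -820*(-1/32 + 13/10) - (755 - 411) = -820*203/160 - 1*344 = -8323/8 - 344 = -11075/8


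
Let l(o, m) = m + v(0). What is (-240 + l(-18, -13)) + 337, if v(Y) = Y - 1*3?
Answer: 81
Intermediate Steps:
v(Y) = -3 + Y (v(Y) = Y - 3 = -3 + Y)
l(o, m) = -3 + m (l(o, m) = m + (-3 + 0) = m - 3 = -3 + m)
(-240 + l(-18, -13)) + 337 = (-240 + (-3 - 13)) + 337 = (-240 - 16) + 337 = -256 + 337 = 81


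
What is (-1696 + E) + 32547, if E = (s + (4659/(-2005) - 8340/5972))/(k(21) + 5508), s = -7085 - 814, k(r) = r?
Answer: 170195723896296/5516955995 ≈ 30850.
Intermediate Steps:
s = -7899
E = -7885505449/5516955995 (E = (-7899 + (4659/(-2005) - 8340/5972))/(21 + 5508) = (-7899 + (4659*(-1/2005) - 8340*1/5972))/5529 = (-7899 + (-4659/2005 - 2085/1493))*(1/5529) = (-7899 - 11136312/2993465)*(1/5529) = -23656516347/2993465*1/5529 = -7885505449/5516955995 ≈ -1.4293)
(-1696 + E) + 32547 = (-1696 - 7885505449/5516955995) + 32547 = -9364642872969/5516955995 + 32547 = 170195723896296/5516955995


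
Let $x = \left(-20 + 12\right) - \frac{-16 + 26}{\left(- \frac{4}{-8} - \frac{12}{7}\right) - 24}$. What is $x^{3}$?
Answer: $- \frac{19335149504}{43986977} \approx -439.57$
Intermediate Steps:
$x = - \frac{2684}{353}$ ($x = -8 - \frac{10}{\left(\left(-4\right) \left(- \frac{1}{8}\right) - \frac{12}{7}\right) - 24} = -8 - \frac{10}{\left(\frac{1}{2} - \frac{12}{7}\right) - 24} = -8 - \frac{10}{- \frac{17}{14} - 24} = -8 - \frac{10}{- \frac{353}{14}} = -8 - 10 \left(- \frac{14}{353}\right) = -8 - - \frac{140}{353} = -8 + \frac{140}{353} = - \frac{2684}{353} \approx -7.6034$)
$x^{3} = \left(- \frac{2684}{353}\right)^{3} = - \frac{19335149504}{43986977}$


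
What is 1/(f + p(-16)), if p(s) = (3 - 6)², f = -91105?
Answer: -1/91096 ≈ -1.0977e-5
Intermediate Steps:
p(s) = 9 (p(s) = (-3)² = 9)
1/(f + p(-16)) = 1/(-91105 + 9) = 1/(-91096) = -1/91096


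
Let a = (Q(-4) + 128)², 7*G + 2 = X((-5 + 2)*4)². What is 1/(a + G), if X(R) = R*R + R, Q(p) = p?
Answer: 7/125054 ≈ 5.5976e-5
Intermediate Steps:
X(R) = R + R² (X(R) = R² + R = R + R²)
G = 17422/7 (G = -2/7 + (((-5 + 2)*4)*(1 + (-5 + 2)*4))²/7 = -2/7 + ((-3*4)*(1 - 3*4))²/7 = -2/7 + (-12*(1 - 12))²/7 = -2/7 + (-12*(-11))²/7 = -2/7 + (⅐)*132² = -2/7 + (⅐)*17424 = -2/7 + 17424/7 = 17422/7 ≈ 2488.9)
a = 15376 (a = (-4 + 128)² = 124² = 15376)
1/(a + G) = 1/(15376 + 17422/7) = 1/(125054/7) = 7/125054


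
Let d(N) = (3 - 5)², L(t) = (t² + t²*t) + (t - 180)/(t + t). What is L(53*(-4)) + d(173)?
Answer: -502608491/53 ≈ -9.4832e+6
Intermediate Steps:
L(t) = t² + t³ + (-180 + t)/(2*t) (L(t) = (t² + t³) + (-180 + t)/((2*t)) = (t² + t³) + (-180 + t)*(1/(2*t)) = (t² + t³) + (-180 + t)/(2*t) = t² + t³ + (-180 + t)/(2*t))
d(N) = 4 (d(N) = (-2)² = 4)
L(53*(-4)) + d(173) = (-90 + (53*(-4))³ + (53*(-4))⁴ + (53*(-4))/2)/((53*(-4))) + 4 = (-90 + (-212)³ + (-212)⁴ + (½)*(-212))/(-212) + 4 = -(-90 - 9528128 + 2019963136 - 106)/212 + 4 = -1/212*2010434812 + 4 = -502608703/53 + 4 = -502608491/53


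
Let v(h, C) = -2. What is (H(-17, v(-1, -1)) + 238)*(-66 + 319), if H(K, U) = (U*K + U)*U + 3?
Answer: 44781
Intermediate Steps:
H(K, U) = 3 + U*(U + K*U) (H(K, U) = (K*U + U)*U + 3 = (U + K*U)*U + 3 = U*(U + K*U) + 3 = 3 + U*(U + K*U))
(H(-17, v(-1, -1)) + 238)*(-66 + 319) = ((3 + (-2)² - 17*(-2)²) + 238)*(-66 + 319) = ((3 + 4 - 17*4) + 238)*253 = ((3 + 4 - 68) + 238)*253 = (-61 + 238)*253 = 177*253 = 44781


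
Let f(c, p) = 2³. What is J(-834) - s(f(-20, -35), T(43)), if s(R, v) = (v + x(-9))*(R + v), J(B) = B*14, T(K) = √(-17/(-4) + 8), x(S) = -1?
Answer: -46819/4 ≈ -11705.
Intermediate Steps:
f(c, p) = 8
T(K) = 7/2 (T(K) = √(-17*(-¼) + 8) = √(17/4 + 8) = √(49/4) = 7/2)
J(B) = 14*B
s(R, v) = (-1 + v)*(R + v) (s(R, v) = (v - 1)*(R + v) = (-1 + v)*(R + v))
J(-834) - s(f(-20, -35), T(43)) = 14*(-834) - ((7/2)² - 1*8 - 1*7/2 + 8*(7/2)) = -11676 - (49/4 - 8 - 7/2 + 28) = -11676 - 1*115/4 = -11676 - 115/4 = -46819/4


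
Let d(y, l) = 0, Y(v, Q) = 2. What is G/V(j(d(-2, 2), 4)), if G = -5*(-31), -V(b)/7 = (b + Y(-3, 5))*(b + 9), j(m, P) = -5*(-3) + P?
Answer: -155/4116 ≈ -0.037658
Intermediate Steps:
j(m, P) = 15 + P
V(b) = -7*(2 + b)*(9 + b) (V(b) = -7*(b + 2)*(b + 9) = -7*(2 + b)*(9 + b))
G = 155
G/V(j(d(-2, 2), 4)) = 155/(-126 - 77*(15 + 4) - 7*(15 + 4)**2) = 155/(-126 - 77*19 - 7*19**2) = 155/(-126 - 1463 - 7*361) = 155/(-126 - 1463 - 2527) = 155/(-4116) = 155*(-1/4116) = -155/4116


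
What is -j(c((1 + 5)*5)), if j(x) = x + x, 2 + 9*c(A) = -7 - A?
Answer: 26/3 ≈ 8.6667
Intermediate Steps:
c(A) = -1 - A/9 (c(A) = -2/9 + (-7 - A)/9 = -2/9 + (-7/9 - A/9) = -1 - A/9)
j(x) = 2*x
-j(c((1 + 5)*5)) = -2*(-1 - (1 + 5)*5/9) = -2*(-1 - 2*5/3) = -2*(-1 - ⅑*30) = -2*(-1 - 10/3) = -2*(-13)/3 = -1*(-26/3) = 26/3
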